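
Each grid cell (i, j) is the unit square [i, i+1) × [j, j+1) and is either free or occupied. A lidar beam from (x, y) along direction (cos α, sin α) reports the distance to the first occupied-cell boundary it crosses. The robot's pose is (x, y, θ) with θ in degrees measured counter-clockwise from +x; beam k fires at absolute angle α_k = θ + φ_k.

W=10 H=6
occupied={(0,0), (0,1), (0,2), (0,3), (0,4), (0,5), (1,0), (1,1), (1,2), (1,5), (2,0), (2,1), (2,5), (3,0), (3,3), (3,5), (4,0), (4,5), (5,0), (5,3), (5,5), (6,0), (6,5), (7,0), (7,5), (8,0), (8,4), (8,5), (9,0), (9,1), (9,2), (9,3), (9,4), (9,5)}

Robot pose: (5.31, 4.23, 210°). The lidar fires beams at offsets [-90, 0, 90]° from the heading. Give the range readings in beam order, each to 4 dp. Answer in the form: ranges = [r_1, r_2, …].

beam 1: φ=-90°, α=120°
  dir = (cos 120°, sin 120°) = (-0.5000, 0.8660); from cell (5,4)
  next x-line at t=0.6200, next y-line at t=0.8891; Δt_x=2.0000, Δt_y=1.1547
    x: enter (4,4) at t=0.6200
    y: enter (4,5) at t=0.8891 ← occupied
  → r_1 = 0.8891
beam 2: φ=0°, α=210°
  dir = (cos 210°, sin 210°) = (-0.8660, -0.5000); from cell (5,4)
  next x-line at t=0.3580, next y-line at t=0.4600; Δt_x=1.1547, Δt_y=2.0000
    x: enter (4,4) at t=0.3580
    y: enter (4,3) at t=0.4600
    x: enter (3,3) at t=1.5127 ← occupied
  → r_2 = 1.5127
beam 3: φ=90°, α=300°
  dir = (cos 300°, sin 300°) = (0.5000, -0.8660); from cell (5,4)
  next x-line at t=1.3800, next y-line at t=0.2656; Δt_x=2.0000, Δt_y=1.1547
    y: enter (5,3) at t=0.2656 ← occupied
  → r_3 = 0.2656

ranges = [0.8891, 1.5127, 0.2656]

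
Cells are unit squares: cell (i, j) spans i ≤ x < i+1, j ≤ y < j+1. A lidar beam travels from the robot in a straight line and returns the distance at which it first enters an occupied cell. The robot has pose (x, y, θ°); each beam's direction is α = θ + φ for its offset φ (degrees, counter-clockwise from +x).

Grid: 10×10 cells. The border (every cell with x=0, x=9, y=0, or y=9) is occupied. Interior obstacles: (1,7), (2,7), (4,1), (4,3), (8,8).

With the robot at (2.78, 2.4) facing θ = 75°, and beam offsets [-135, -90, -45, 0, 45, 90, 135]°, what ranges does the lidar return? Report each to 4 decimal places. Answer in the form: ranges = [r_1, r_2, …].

ranges = [1.6166, 1.5455, 1.4087, 6.8328, 3.5600, 1.8428, 2.0554]

beam 1: φ=-135°, α=300°
  d=(0.5000,-0.8660)  start (2,2)  tX=0.4400 tY=0.4619  stride 1/|dx|=2.0000 1/|dy|=1.1547
    cross x-line → (3,2), t=0.4400
    cross y-line → (3,1), t=0.4619
    cross y-line → (3,0), t=1.6166 (wall)
  → r_1 = 1.6166
beam 2: φ=-90°, α=345°
  d=(0.9659,-0.2588)  start (2,2)  tX=0.2278 tY=1.5455  stride 1/|dx|=1.0353 1/|dy|=3.8637
    cross x-line → (3,2), t=0.2278
    cross x-line → (4,2), t=1.2630
    cross y-line → (4,1), t=1.5455 (wall)
  → r_2 = 1.5455
beam 3: φ=-45°, α=30°
  d=(0.8660,0.5000)  start (2,2)  tX=0.2540 tY=1.2000  stride 1/|dx|=1.1547 1/|dy|=2.0000
    cross x-line → (3,2), t=0.2540
    cross y-line → (3,3), t=1.2000
    cross x-line → (4,3), t=1.4087 (wall)
  → r_3 = 1.4087
beam 4: φ=0°, α=75°
  d=(0.2588,0.9659)  start (2,2)  tX=0.8500 tY=0.6212  stride 1/|dx|=3.8637 1/|dy|=1.0353
    cross y-line → (2,3), t=0.6212
    cross x-line → (3,3), t=0.8500
    cross y-line → (3,4), t=1.6564
    cross y-line → (3,5), t=2.6917
    cross y-line → (3,6), t=3.7270
    cross x-line → (4,6), t=4.7137
    cross y-line → (4,7), t=4.7623
    cross y-line → (4,8), t=5.7975
    cross y-line → (4,9), t=6.8328 (wall)
  → r_4 = 6.8328
beam 5: φ=45°, α=120°
  d=(-0.5000,0.8660)  start (2,2)  tX=1.5600 tY=0.6928  stride 1/|dx|=2.0000 1/|dy|=1.1547
    cross y-line → (2,3), t=0.6928
    cross x-line → (1,3), t=1.5600
    cross y-line → (1,4), t=1.8475
    cross y-line → (1,5), t=3.0022
    cross x-line → (0,5), t=3.5600 (wall)
  → r_5 = 3.5600
beam 6: φ=90°, α=165°
  d=(-0.9659,0.2588)  start (2,2)  tX=0.8075 tY=2.3182  stride 1/|dx|=1.0353 1/|dy|=3.8637
    cross x-line → (1,2), t=0.8075
    cross x-line → (0,2), t=1.8428 (wall)
  → r_6 = 1.8428
beam 7: φ=135°, α=210°
  d=(-0.8660,-0.5000)  start (2,2)  tX=0.9007 tY=0.8000  stride 1/|dx|=1.1547 1/|dy|=2.0000
    cross y-line → (2,1), t=0.8000
    cross x-line → (1,1), t=0.9007
    cross x-line → (0,1), t=2.0554 (wall)
  → r_7 = 2.0554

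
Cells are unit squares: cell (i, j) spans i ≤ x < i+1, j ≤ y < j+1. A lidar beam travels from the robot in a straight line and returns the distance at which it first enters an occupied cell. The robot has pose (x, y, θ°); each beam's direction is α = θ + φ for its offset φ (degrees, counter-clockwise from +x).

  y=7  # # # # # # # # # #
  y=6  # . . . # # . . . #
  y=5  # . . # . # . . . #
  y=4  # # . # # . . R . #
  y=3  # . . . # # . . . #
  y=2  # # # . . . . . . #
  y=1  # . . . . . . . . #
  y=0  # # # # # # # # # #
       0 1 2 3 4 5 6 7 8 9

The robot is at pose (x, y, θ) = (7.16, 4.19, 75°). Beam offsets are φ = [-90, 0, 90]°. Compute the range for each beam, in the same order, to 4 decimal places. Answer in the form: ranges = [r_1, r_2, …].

ranges = [1.9049, 2.9091, 2.2362]

beam 1: φ=-90°, α=345°
  cosα=0.9659 sinα=-0.2588 | (7,4) | tMaxX 0.8696 tMaxY 0.7341 | tΔX 1.0353 tΔY 3.8637
    t=0.7341 [y] (7,3)
    t=0.8696 [x] (8,3)
    t=1.9049 [x] (9,3) — stop
  → r_1 = 1.9049
beam 2: φ=0°, α=75°
  cosα=0.2588 sinα=0.9659 | (7,4) | tMaxX 3.2455 tMaxY 0.8386 | tΔX 3.8637 tΔY 1.0353
    t=0.8386 [y] (7,5)
    t=1.8738 [y] (7,6)
    t=2.9091 [y] (7,7) — stop
  → r_2 = 2.9091
beam 3: φ=90°, α=165°
  cosα=-0.9659 sinα=0.2588 | (7,4) | tMaxX 0.1656 tMaxY 3.1296 | tΔX 1.0353 tΔY 3.8637
    t=0.1656 [x] (6,4)
    t=1.2009 [x] (5,4)
    t=2.2362 [x] (4,4) — stop
  → r_3 = 2.2362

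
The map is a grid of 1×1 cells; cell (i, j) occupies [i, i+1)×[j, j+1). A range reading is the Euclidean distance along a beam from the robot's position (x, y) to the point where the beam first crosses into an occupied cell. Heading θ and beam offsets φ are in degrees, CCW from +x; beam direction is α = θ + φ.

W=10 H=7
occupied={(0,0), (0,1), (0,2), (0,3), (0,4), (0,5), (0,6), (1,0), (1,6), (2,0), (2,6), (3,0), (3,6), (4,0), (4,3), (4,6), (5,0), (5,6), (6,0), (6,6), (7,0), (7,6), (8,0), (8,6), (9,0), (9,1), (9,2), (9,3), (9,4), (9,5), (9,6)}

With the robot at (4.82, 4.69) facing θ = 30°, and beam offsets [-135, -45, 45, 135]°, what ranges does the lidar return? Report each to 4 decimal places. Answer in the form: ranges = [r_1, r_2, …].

beam 1: φ=-135°, α=255°
  direction (-0.2588, -0.9659); cell (4,4); t to first gridline: x 3.1682, y 0.7143 (then +3.8637 / +1.0353)
    (4,3) via y @ 0.7143  # hit
  → r_1 = 0.7143
beam 2: φ=-45°, α=345°
  direction (0.9659, -0.2588); cell (4,4); t to first gridline: x 0.1863, y 2.6660 (then +1.0353 / +3.8637)
    (5,4) via x @ 0.1863
    (6,4) via x @ 1.2216
    (7,4) via x @ 2.2569
    (7,3) via y @ 2.6660
    (8,3) via x @ 3.2922
    (9,3) via x @ 4.3275  # hit
  → r_2 = 4.3275
beam 3: φ=45°, α=75°
  direction (0.2588, 0.9659); cell (4,4); t to first gridline: x 0.6955, y 0.3209 (then +3.8637 / +1.0353)
    (4,5) via y @ 0.3209
    (5,5) via x @ 0.6955
    (5,6) via y @ 1.3562  # hit
  → r_3 = 1.3562
beam 4: φ=135°, α=165°
  direction (-0.9659, 0.2588); cell (4,4); t to first gridline: x 0.8489, y 1.1977 (then +1.0353 / +3.8637)
    (3,4) via x @ 0.8489
    (3,5) via y @ 1.1977
    (2,5) via x @ 1.8842
    (1,5) via x @ 2.9195
    (0,5) via x @ 3.9548  # hit
  → r_4 = 3.9548

ranges = [0.7143, 4.3275, 1.3562, 3.9548]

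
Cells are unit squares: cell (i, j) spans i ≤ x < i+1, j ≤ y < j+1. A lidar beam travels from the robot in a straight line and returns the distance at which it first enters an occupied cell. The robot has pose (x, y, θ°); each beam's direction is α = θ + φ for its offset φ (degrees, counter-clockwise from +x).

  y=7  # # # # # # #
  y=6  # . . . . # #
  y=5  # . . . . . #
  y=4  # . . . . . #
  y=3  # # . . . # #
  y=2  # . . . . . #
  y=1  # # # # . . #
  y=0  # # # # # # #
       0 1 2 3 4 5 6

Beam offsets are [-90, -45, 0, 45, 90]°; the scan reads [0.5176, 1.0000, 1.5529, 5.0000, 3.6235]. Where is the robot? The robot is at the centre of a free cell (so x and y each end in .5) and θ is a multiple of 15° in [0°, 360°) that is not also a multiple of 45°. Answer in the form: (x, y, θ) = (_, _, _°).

(x, y, θ) = (5.5, 4.5, 105°)

Enumerate (i+0.5, j+0.5, θ) over the 24 free cells and 16 admissible headings. For each, cast all 5 beams and compare to the given ranges.
  (4.5, 6.5, 345°): beam 1 = 4.6587 ≠ 0.5176 ✗
  (2.5, 6.5, 210°): beam 1 = 0.5774 ≠ 0.5176 ✗
  (3.5, 3.5, 75°): beam 1 = 1.5529 ≠ 0.5176 ✗
  …
  (5.5, 4.5, 105°): r_1=0.5176, r_2=1.0000, r_3=1.5529, r_4=5.0000, r_5=3.6235 — all match ✓
No second candidate reproduces the full scan.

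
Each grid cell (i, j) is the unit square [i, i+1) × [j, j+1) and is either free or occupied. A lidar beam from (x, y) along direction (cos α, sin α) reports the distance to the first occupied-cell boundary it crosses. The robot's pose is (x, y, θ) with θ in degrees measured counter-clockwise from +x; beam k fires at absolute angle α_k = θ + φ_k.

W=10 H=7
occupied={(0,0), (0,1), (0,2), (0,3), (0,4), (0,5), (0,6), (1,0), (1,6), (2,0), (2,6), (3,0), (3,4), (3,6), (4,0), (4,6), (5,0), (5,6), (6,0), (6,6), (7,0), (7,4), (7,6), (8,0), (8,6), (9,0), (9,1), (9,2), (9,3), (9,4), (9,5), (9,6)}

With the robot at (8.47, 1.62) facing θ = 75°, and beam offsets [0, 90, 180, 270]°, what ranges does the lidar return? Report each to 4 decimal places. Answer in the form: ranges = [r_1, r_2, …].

ranges = [2.0478, 7.7335, 0.6419, 0.5487]

beam 1: φ=0°, α=75°
  dir = (cos 75°, sin 75°) = (0.2588, 0.9659); from cell (8,1)
  next x-line at t=2.0478, next y-line at t=0.3934; Δt_x=3.8637, Δt_y=1.0353
    y: enter (8,2) at t=0.3934
    y: enter (8,3) at t=1.4287
    x: enter (9,3) at t=2.0478 ← occupied
  → r_1 = 2.0478
beam 2: φ=90°, α=165°
  dir = (cos 165°, sin 165°) = (-0.9659, 0.2588); from cell (8,1)
  next x-line at t=0.4866, next y-line at t=1.4682; Δt_x=1.0353, Δt_y=3.8637
    x: enter (7,1) at t=0.4866
    y: enter (7,2) at t=1.4682
    x: enter (6,2) at t=1.5219
    x: enter (5,2) at t=2.5571
    x: enter (4,2) at t=3.5924
    x: enter (3,2) at t=4.6277
    y: enter (3,3) at t=5.3319
    x: enter (2,3) at t=5.6630
    x: enter (1,3) at t=6.6982
    x: enter (0,3) at t=7.7335 ← occupied
  → r_2 = 7.7335
beam 3: φ=180°, α=255°
  dir = (cos 255°, sin 255°) = (-0.2588, -0.9659); from cell (8,1)
  next x-line at t=1.8159, next y-line at t=0.6419; Δt_x=3.8637, Δt_y=1.0353
    y: enter (8,0) at t=0.6419 ← occupied
  → r_3 = 0.6419
beam 4: φ=270°, α=345°
  dir = (cos 345°, sin 345°) = (0.9659, -0.2588); from cell (8,1)
  next x-line at t=0.5487, next y-line at t=2.3955; Δt_x=1.0353, Δt_y=3.8637
    x: enter (9,1) at t=0.5487 ← occupied
  → r_4 = 0.5487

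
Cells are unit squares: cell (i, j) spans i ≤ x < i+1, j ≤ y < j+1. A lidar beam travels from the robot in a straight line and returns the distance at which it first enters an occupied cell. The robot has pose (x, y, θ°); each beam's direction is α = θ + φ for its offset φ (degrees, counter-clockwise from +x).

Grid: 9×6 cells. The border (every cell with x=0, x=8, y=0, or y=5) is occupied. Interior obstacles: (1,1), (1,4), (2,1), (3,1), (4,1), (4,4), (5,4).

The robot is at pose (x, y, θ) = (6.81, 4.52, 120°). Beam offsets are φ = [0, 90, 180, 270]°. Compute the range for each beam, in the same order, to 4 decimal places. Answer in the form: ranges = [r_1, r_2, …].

beam 1: φ=0°, α=120°
  dir = (cos 120°, sin 120°) = (-0.5000, 0.8660); from cell (6,4)
  next x-line at t=1.6200, next y-line at t=0.5543; Δt_x=2.0000, Δt_y=1.1547
    y: enter (6,5) at t=0.5543 ← occupied
  → r_1 = 0.5543
beam 2: φ=90°, α=210°
  dir = (cos 210°, sin 210°) = (-0.8660, -0.5000); from cell (6,4)
  next x-line at t=0.9353, next y-line at t=1.0400; Δt_x=1.1547, Δt_y=2.0000
    x: enter (5,4) at t=0.9353 ← occupied
  → r_2 = 0.9353
beam 3: φ=180°, α=300°
  dir = (cos 300°, sin 300°) = (0.5000, -0.8660); from cell (6,4)
  next x-line at t=0.3800, next y-line at t=0.6004; Δt_x=2.0000, Δt_y=1.1547
    x: enter (7,4) at t=0.3800
    y: enter (7,3) at t=0.6004
    y: enter (7,2) at t=1.7551
    x: enter (8,2) at t=2.3800 ← occupied
  → r_3 = 2.3800
beam 4: φ=270°, α=30°
  dir = (cos 30°, sin 30°) = (0.8660, 0.5000); from cell (6,4)
  next x-line at t=0.2194, next y-line at t=0.9600; Δt_x=1.1547, Δt_y=2.0000
    x: enter (7,4) at t=0.2194
    y: enter (7,5) at t=0.9600 ← occupied
  → r_4 = 0.9600

ranges = [0.5543, 0.9353, 2.3800, 0.9600]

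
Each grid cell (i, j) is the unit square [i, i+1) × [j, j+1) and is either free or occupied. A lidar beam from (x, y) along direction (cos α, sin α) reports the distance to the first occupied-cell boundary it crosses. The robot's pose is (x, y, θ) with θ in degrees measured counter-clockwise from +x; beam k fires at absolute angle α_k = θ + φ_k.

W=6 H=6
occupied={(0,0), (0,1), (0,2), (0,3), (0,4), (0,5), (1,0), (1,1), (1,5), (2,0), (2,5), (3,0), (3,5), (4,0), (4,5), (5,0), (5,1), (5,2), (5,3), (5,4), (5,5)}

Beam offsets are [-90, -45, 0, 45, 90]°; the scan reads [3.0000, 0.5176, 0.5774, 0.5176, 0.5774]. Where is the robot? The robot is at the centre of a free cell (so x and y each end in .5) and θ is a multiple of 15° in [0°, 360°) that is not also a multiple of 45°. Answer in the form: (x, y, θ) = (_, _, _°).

(x, y, θ) = (2.5, 1.5, 210°)

Candidates: 15 free-cell centres × 16 headings = 240 poses. Raycast each; keep the one whose scan matches to 4 dp.
  (3.5, 1.5, 75°): beam 1 = 1.5529 ≠ 3.0000 ✗
  (3.5, 3.5, 30°): beam 1 = 2.8868 ≠ 3.0000 ✗
  (3.5, 2.5, 165°): beam 1 = 2.5882 ≠ 3.0000 ✗
  (3.5, 1.5, 105°): beam 1 = 1.5529 ≠ 3.0000 ✗
  …
  (2.5, 1.5, 210°): r_1=3.0000, r_2=0.5176, r_3=0.5774, r_4=0.5176, r_5=0.5774 — all match ✓
No second candidate reproduces the full scan.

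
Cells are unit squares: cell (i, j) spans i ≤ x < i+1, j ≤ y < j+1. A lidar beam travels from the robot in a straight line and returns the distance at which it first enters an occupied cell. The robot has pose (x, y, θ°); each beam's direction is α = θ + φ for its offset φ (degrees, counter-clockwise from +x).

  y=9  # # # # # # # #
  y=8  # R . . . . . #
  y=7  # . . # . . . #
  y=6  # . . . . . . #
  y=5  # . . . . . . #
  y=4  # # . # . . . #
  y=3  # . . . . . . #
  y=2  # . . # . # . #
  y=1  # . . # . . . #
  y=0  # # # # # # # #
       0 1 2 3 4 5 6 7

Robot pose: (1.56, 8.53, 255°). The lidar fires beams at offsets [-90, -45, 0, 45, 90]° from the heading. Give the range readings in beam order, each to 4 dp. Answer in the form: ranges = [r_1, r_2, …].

beam 1: φ=-90°, α=165°
  dir = (cos 165°, sin 165°) = (-0.9659, 0.2588); from cell (1,8)
  next x-line at t=0.5798, next y-line at t=1.8159; Δt_x=1.0353, Δt_y=3.8637
    x: enter (0,8) at t=0.5798 ← occupied
  → r_1 = 0.5798
beam 2: φ=-45°, α=210°
  dir = (cos 210°, sin 210°) = (-0.8660, -0.5000); from cell (1,8)
  next x-line at t=0.6466, next y-line at t=1.0600; Δt_x=1.1547, Δt_y=2.0000
    x: enter (0,8) at t=0.6466 ← occupied
  → r_2 = 0.6466
beam 3: φ=0°, α=255°
  dir = (cos 255°, sin 255°) = (-0.2588, -0.9659); from cell (1,8)
  next x-line at t=2.1637, next y-line at t=0.5487; Δt_x=3.8637, Δt_y=1.0353
    y: enter (1,7) at t=0.5487
    y: enter (1,6) at t=1.5840
    x: enter (0,6) at t=2.1637 ← occupied
  → r_3 = 2.1637
beam 4: φ=45°, α=300°
  dir = (cos 300°, sin 300°) = (0.5000, -0.8660); from cell (1,8)
  next x-line at t=0.8800, next y-line at t=0.6120; Δt_x=2.0000, Δt_y=1.1547
    y: enter (1,7) at t=0.6120
    x: enter (2,7) at t=0.8800
    y: enter (2,6) at t=1.7667
    x: enter (3,6) at t=2.8800
    y: enter (3,5) at t=2.9214
    y: enter (3,4) at t=4.0761 ← occupied
  → r_4 = 4.0761
beam 5: φ=90°, α=345°
  dir = (cos 345°, sin 345°) = (0.9659, -0.2588); from cell (1,8)
  next x-line at t=0.4555, next y-line at t=2.0478; Δt_x=1.0353, Δt_y=3.8637
    x: enter (2,8) at t=0.4555
    x: enter (3,8) at t=1.4908
    y: enter (3,7) at t=2.0478 ← occupied
  → r_5 = 2.0478

ranges = [0.5798, 0.6466, 2.1637, 4.0761, 2.0478]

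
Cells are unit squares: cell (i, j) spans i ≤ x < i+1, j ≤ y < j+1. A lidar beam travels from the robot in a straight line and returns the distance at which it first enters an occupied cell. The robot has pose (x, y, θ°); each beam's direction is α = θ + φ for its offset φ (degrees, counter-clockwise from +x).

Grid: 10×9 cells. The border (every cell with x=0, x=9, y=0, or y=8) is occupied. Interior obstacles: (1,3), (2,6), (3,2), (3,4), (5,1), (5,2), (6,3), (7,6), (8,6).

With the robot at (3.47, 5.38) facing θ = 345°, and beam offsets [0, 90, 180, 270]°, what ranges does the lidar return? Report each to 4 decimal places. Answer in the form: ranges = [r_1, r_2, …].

beam 1: φ=0°, α=345°
  d=(0.9659,-0.2588)  start (3,5)  tX=0.5487 tY=1.4682  stride 1/|dx|=1.0353 1/|dy|=3.8637
    cross x-line → (4,5), t=0.5487
    cross y-line → (4,4), t=1.4682
    cross x-line → (5,4), t=1.5840
    cross x-line → (6,4), t=2.6192
    cross x-line → (7,4), t=3.6545
    cross x-line → (8,4), t=4.6898
    cross y-line → (8,3), t=5.3319
    cross x-line → (9,3), t=5.7251 (wall)
  → r_1 = 5.7251
beam 2: φ=90°, α=75°
  d=(0.2588,0.9659)  start (3,5)  tX=2.0478 tY=0.6419  stride 1/|dx|=3.8637 1/|dy|=1.0353
    cross y-line → (3,6), t=0.6419
    cross y-line → (3,7), t=1.6771
    cross x-line → (4,7), t=2.0478
    cross y-line → (4,8), t=2.7124 (wall)
  → r_2 = 2.7124
beam 3: φ=180°, α=165°
  d=(-0.9659,0.2588)  start (3,5)  tX=0.4866 tY=2.3955  stride 1/|dx|=1.0353 1/|dy|=3.8637
    cross x-line → (2,5), t=0.4866
    cross x-line → (1,5), t=1.5219
    cross y-line → (1,6), t=2.3955
    cross x-line → (0,6), t=2.5571 (wall)
  → r_3 = 2.5571
beam 4: φ=270°, α=255°
  d=(-0.2588,-0.9659)  start (3,5)  tX=1.8159 tY=0.3934  stride 1/|dx|=3.8637 1/|dy|=1.0353
    cross y-line → (3,4), t=0.3934 (wall)
  → r_4 = 0.3934

ranges = [5.7251, 2.7124, 2.5571, 0.3934]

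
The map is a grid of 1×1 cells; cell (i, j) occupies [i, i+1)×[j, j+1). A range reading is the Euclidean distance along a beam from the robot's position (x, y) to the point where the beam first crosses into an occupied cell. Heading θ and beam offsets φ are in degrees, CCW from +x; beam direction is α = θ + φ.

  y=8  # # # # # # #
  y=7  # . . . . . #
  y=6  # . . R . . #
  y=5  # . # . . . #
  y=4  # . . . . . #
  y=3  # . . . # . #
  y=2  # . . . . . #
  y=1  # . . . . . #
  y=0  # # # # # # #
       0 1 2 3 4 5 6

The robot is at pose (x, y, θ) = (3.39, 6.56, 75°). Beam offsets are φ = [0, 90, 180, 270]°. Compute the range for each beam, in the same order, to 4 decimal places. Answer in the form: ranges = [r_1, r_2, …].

beam 1: φ=0°, α=75°
  cosα=0.2588 sinα=0.9659 | (3,6) | tMaxX 2.3569 tMaxY 0.4555 | tΔX 3.8637 tΔY 1.0353
    t=0.4555 [y] (3,7)
    t=1.4908 [y] (3,8) — stop
  → r_1 = 1.4908
beam 2: φ=90°, α=165°
  cosα=-0.9659 sinα=0.2588 | (3,6) | tMaxX 0.4038 tMaxY 1.7000 | tΔX 1.0353 tΔY 3.8637
    t=0.4038 [x] (2,6)
    t=1.4390 [x] (1,6)
    t=1.7000 [y] (1,7)
    t=2.4743 [x] (0,7) — stop
  → r_2 = 2.4743
beam 3: φ=180°, α=255°
  cosα=-0.2588 sinα=-0.9659 | (3,6) | tMaxX 1.5068 tMaxY 0.5798 | tΔX 3.8637 tΔY 1.0353
    t=0.5798 [y] (3,5)
    t=1.5068 [x] (2,5) — stop
  → r_3 = 1.5068
beam 4: φ=270°, α=345°
  cosα=0.9659 sinα=-0.2588 | (3,6) | tMaxX 0.6315 tMaxY 2.1637 | tΔX 1.0353 tΔY 3.8637
    t=0.6315 [x] (4,6)
    t=1.6668 [x] (5,6)
    t=2.1637 [y] (5,5)
    t=2.7021 [x] (6,5) — stop
  → r_4 = 2.7021

ranges = [1.4908, 2.4743, 1.5068, 2.7021]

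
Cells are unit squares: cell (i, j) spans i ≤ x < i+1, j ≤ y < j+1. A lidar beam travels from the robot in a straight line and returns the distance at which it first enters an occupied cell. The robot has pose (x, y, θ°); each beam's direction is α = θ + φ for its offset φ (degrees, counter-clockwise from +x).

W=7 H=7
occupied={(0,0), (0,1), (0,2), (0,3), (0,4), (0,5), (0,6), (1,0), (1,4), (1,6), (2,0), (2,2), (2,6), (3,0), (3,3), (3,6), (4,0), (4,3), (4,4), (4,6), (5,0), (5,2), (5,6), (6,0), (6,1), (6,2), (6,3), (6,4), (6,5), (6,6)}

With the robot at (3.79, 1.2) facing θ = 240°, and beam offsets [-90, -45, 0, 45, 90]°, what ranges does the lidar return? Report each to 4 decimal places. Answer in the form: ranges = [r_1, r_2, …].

beam 1: φ=-90°, α=150°
  cosα=-0.8660 sinα=0.5000 | (3,1) | tMaxX 0.9122 tMaxY 1.6000 | tΔX 1.1547 tΔY 2.0000
    t=0.9122 [x] (2,1)
    t=1.6000 [y] (2,2) — stop
  → r_1 = 1.6000
beam 2: φ=-45°, α=195°
  cosα=-0.9659 sinα=-0.2588 | (3,1) | tMaxX 0.8179 tMaxY 0.7727 | tΔX 1.0353 tΔY 3.8637
    t=0.7727 [y] (3,0) — stop
  → r_2 = 0.7727
beam 3: φ=0°, α=240°
  cosα=-0.5000 sinα=-0.8660 | (3,1) | tMaxX 1.5800 tMaxY 0.2309 | tΔX 2.0000 tΔY 1.1547
    t=0.2309 [y] (3,0) — stop
  → r_3 = 0.2309
beam 4: φ=45°, α=285°
  cosα=0.2588 sinα=-0.9659 | (3,1) | tMaxX 0.8114 tMaxY 0.2071 | tΔX 3.8637 tΔY 1.0353
    t=0.2071 [y] (3,0) — stop
  → r_4 = 0.2071
beam 5: φ=90°, α=330°
  cosα=0.8660 sinα=-0.5000 | (3,1) | tMaxX 0.2425 tMaxY 0.4000 | tΔX 1.1547 tΔY 2.0000
    t=0.2425 [x] (4,1)
    t=0.4000 [y] (4,0) — stop
  → r_5 = 0.4000

ranges = [1.6000, 0.7727, 0.2309, 0.2071, 0.4000]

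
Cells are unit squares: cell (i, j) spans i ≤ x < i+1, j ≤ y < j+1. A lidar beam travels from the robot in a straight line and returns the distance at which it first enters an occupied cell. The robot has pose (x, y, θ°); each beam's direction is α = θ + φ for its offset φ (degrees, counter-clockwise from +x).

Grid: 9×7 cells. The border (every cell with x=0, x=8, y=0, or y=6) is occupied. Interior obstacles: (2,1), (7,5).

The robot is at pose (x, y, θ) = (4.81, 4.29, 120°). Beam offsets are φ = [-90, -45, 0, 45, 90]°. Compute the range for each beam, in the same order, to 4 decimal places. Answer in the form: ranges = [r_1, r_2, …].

beam 1: φ=-90°, α=30°
  cosα=0.8660 sinα=0.5000 | (4,4) | tMaxX 0.2194 tMaxY 1.4200 | tΔX 1.1547 tΔY 2.0000
    t=0.2194 [x] (5,4)
    t=1.3741 [x] (6,4)
    t=1.4200 [y] (6,5)
    t=2.5288 [x] (7,5) — stop
  → r_1 = 2.5288
beam 2: φ=-45°, α=75°
  cosα=0.2588 sinα=0.9659 | (4,4) | tMaxX 0.7341 tMaxY 0.7350 | tΔX 3.8637 tΔY 1.0353
    t=0.7341 [x] (5,4)
    t=0.7350 [y] (5,5)
    t=1.7703 [y] (5,6) — stop
  → r_2 = 1.7703
beam 3: φ=0°, α=120°
  cosα=-0.5000 sinα=0.8660 | (4,4) | tMaxX 1.6200 tMaxY 0.8198 | tΔX 2.0000 tΔY 1.1547
    t=0.8198 [y] (4,5)
    t=1.6200 [x] (3,5)
    t=1.9745 [y] (3,6) — stop
  → r_3 = 1.9745
beam 4: φ=45°, α=165°
  cosα=-0.9659 sinα=0.2588 | (4,4) | tMaxX 0.8386 tMaxY 2.7432 | tΔX 1.0353 tΔY 3.8637
    t=0.8386 [x] (3,4)
    t=1.8738 [x] (2,4)
    t=2.7432 [y] (2,5)
    t=2.9091 [x] (1,5)
    t=3.9444 [x] (0,5) — stop
  → r_4 = 3.9444
beam 5: φ=90°, α=210°
  cosα=-0.8660 sinα=-0.5000 | (4,4) | tMaxX 0.9353 tMaxY 0.5800 | tΔX 1.1547 tΔY 2.0000
    t=0.5800 [y] (4,3)
    t=0.9353 [x] (3,3)
    t=2.0900 [x] (2,3)
    t=2.5800 [y] (2,2)
    t=3.2447 [x] (1,2)
    t=4.3994 [x] (0,2) — stop
  → r_5 = 4.3994

ranges = [2.5288, 1.7703, 1.9745, 3.9444, 4.3994]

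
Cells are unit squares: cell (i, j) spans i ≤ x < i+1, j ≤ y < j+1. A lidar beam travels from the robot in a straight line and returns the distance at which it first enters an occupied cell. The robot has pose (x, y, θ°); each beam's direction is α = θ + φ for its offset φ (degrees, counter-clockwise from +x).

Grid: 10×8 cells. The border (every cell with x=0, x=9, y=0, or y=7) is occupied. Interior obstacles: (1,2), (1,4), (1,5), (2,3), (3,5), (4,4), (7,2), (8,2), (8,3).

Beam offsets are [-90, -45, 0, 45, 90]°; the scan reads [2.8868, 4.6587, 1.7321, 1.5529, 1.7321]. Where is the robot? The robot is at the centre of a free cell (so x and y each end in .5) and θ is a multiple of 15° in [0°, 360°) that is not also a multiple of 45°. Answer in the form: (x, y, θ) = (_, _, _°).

(x, y, θ) = (7.5, 5.5, 300°)

Candidates: 39 free-cell centres × 16 headings = 624 poses. Raycast each; keep the one whose scan matches to 4 dp.
  (7.5, 6.5, 30°): beam 2 = 1.5529 ≠ 4.6587 ✗
  (6.5, 3.5, 120°): beam 2 = 3.6235 ≠ 4.6587 ✗
  (1.5, 6.5, 105°): beam 1 = 1.9319 ≠ 2.8868 ✗
  …
  (7.5, 5.5, 300°): r_1=2.8868, r_2=4.6587, r_3=1.7321, r_4=1.5529, r_5=1.7321 — all match ✓
Unique over the lattice → pose = (7.5, 5.5, 300°).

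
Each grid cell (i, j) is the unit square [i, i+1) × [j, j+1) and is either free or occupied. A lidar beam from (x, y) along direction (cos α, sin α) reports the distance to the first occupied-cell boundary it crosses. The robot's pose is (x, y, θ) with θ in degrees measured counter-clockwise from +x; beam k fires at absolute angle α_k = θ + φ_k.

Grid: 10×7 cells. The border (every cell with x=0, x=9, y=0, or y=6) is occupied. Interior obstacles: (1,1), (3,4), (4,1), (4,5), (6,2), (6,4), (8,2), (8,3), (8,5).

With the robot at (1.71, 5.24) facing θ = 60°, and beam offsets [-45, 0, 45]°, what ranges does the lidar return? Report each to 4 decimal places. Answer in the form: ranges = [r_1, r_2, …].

ranges = [2.3708, 0.8776, 0.7868]

beam 1: φ=-45°, α=15°
  dir = (cos 15°, sin 15°) = (0.9659, 0.2588); from cell (1,5)
  next x-line at t=0.3002, next y-line at t=2.9364; Δt_x=1.0353, Δt_y=3.8637
    x: enter (2,5) at t=0.3002
    x: enter (3,5) at t=1.3355
    x: enter (4,5) at t=2.3708 ← occupied
  → r_1 = 2.3708
beam 2: φ=0°, α=60°
  dir = (cos 60°, sin 60°) = (0.5000, 0.8660); from cell (1,5)
  next x-line at t=0.5800, next y-line at t=0.8776; Δt_x=2.0000, Δt_y=1.1547
    x: enter (2,5) at t=0.5800
    y: enter (2,6) at t=0.8776 ← occupied
  → r_2 = 0.8776
beam 3: φ=45°, α=105°
  dir = (cos 105°, sin 105°) = (-0.2588, 0.9659); from cell (1,5)
  next x-line at t=2.7432, next y-line at t=0.7868; Δt_x=3.8637, Δt_y=1.0353
    y: enter (1,6) at t=0.7868 ← occupied
  → r_3 = 0.7868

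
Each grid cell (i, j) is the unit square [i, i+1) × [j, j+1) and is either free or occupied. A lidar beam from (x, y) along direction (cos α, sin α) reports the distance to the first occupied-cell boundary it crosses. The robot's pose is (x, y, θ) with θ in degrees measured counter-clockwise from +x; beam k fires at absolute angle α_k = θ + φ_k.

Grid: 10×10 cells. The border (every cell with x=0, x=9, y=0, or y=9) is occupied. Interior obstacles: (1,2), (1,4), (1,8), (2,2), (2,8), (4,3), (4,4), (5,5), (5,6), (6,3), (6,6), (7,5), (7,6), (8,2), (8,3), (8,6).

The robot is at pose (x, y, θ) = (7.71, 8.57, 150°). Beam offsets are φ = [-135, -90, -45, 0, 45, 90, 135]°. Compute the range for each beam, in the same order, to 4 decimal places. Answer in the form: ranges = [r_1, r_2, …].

beam 1: φ=-135°, α=15°
  direction (0.9659, 0.2588); cell (7,8); t to first gridline: x 0.3002, y 1.6614 (then +1.0353 / +3.8637)
    (8,8) via x @ 0.3002
    (9,8) via x @ 1.3355  # hit
  → r_1 = 1.3355
beam 2: φ=-90°, α=60°
  direction (0.5000, 0.8660); cell (7,8); t to first gridline: x 0.5800, y 0.4965 (then +2.0000 / +1.1547)
    (7,9) via y @ 0.4965  # hit
  → r_2 = 0.4965
beam 3: φ=-45°, α=105°
  direction (-0.2588, 0.9659); cell (7,8); t to first gridline: x 2.7432, y 0.4452 (then +3.8637 / +1.0353)
    (7,9) via y @ 0.4452  # hit
  → r_3 = 0.4452
beam 4: φ=0°, α=150°
  direction (-0.8660, 0.5000); cell (7,8); t to first gridline: x 0.8198, y 0.8600 (then +1.1547 / +2.0000)
    (6,8) via x @ 0.8198
    (6,9) via y @ 0.8600  # hit
  → r_4 = 0.8600
beam 5: φ=45°, α=195°
  direction (-0.9659, -0.2588); cell (7,8); t to first gridline: x 0.7350, y 2.2023 (then +1.0353 / +3.8637)
    (6,8) via x @ 0.7350
    (5,8) via x @ 1.7703
    (5,7) via y @ 2.2023
    (4,7) via x @ 2.8056
    (3,7) via x @ 3.8409
    (2,7) via x @ 4.8762
    (1,7) via x @ 5.9114
    (1,6) via y @ 6.0660
    (0,6) via x @ 6.9467  # hit
  → r_5 = 6.9467
beam 6: φ=90°, α=240°
  direction (-0.5000, -0.8660); cell (7,8); t to first gridline: x 1.4200, y 0.6582 (then +2.0000 / +1.1547)
    (7,7) via y @ 0.6582
    (6,7) via x @ 1.4200
    (6,6) via y @ 1.8129  # hit
  → r_6 = 1.8129
beam 7: φ=135°, α=285°
  direction (0.2588, -0.9659); cell (7,8); t to first gridline: x 1.1205, y 0.5901 (then +3.8637 / +1.0353)
    (7,7) via y @ 0.5901
    (8,7) via x @ 1.1205
    (8,6) via y @ 1.6254  # hit
  → r_7 = 1.6254

ranges = [1.3355, 0.4965, 0.4452, 0.8600, 6.9467, 1.8129, 1.6254]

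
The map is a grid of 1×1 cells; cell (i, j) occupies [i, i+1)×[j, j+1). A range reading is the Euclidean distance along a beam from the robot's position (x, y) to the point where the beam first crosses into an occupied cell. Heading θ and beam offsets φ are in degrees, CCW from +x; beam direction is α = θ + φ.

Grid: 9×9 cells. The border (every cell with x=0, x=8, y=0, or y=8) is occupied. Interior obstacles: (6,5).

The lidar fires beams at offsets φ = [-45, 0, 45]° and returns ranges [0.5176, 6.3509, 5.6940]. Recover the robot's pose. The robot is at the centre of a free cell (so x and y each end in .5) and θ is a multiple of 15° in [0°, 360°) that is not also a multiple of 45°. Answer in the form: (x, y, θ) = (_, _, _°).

(x, y, θ) = (6.5, 4.5, 150°)

The pose lattice has 48·16 = 768 candidates. Test each by forward raycasting.
  (4.5, 5.5, 120°): beam 1 = 2.5882 ≠ 0.5176 ✗
  (1.5, 7.5, 15°): beam 1 = 7.5056 ≠ 0.5176 ✗
  (2.5, 1.5, 120°): beam 1 = 6.7293 ≠ 0.5176 ✗
  (7.5, 1.5, 60°): beam 2 = 1.0000 ≠ 6.3509 ✗
  …
  (6.5, 4.5, 150°): r_1=0.5176, r_2=6.3509, r_3=5.6940 — all match ✓
Unique over the lattice → pose = (6.5, 4.5, 150°).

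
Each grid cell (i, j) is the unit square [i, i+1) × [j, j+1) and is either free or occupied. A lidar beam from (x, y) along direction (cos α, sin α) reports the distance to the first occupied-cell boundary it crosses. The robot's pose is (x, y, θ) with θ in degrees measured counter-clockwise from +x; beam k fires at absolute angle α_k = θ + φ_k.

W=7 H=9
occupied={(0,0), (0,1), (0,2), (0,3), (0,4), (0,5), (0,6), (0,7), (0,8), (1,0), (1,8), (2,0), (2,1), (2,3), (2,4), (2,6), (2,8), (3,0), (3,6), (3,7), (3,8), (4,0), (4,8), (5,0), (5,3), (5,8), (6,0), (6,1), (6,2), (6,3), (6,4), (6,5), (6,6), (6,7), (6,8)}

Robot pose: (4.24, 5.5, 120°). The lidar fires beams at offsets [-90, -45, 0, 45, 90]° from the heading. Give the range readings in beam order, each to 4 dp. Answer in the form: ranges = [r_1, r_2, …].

beam 1: φ=-90°, α=30°
  cosα=0.8660 sinα=0.5000 | (4,5) | tMaxX 0.8776 tMaxY 1.0000 | tΔX 1.1547 tΔY 2.0000
    t=0.8776 [x] (5,5)
    t=1.0000 [y] (5,6)
    t=2.0323 [x] (6,6) — stop
  → r_1 = 2.0323
beam 2: φ=-45°, α=75°
  cosα=0.2588 sinα=0.9659 | (4,5) | tMaxX 2.9364 tMaxY 0.5176 | tΔX 3.8637 tΔY 1.0353
    t=0.5176 [y] (4,6)
    t=1.5529 [y] (4,7)
    t=2.5882 [y] (4,8) — stop
  → r_2 = 2.5882
beam 3: φ=0°, α=120°
  cosα=-0.5000 sinα=0.8660 | (4,5) | tMaxX 0.4800 tMaxY 0.5774 | tΔX 2.0000 tΔY 1.1547
    t=0.4800 [x] (3,5)
    t=0.5774 [y] (3,6) — stop
  → r_3 = 0.5774
beam 4: φ=45°, α=165°
  cosα=-0.9659 sinα=0.2588 | (4,5) | tMaxX 0.2485 tMaxY 1.9319 | tΔX 1.0353 tΔY 3.8637
    t=0.2485 [x] (3,5)
    t=1.2837 [x] (2,5)
    t=1.9319 [y] (2,6) — stop
  → r_4 = 1.9319
beam 5: φ=90°, α=210°
  cosα=-0.8660 sinα=-0.5000 | (4,5) | tMaxX 0.2771 tMaxY 1.0000 | tΔX 1.1547 tΔY 2.0000
    t=0.2771 [x] (3,5)
    t=1.0000 [y] (3,4)
    t=1.4318 [x] (2,4) — stop
  → r_5 = 1.4318

ranges = [2.0323, 2.5882, 0.5774, 1.9319, 1.4318]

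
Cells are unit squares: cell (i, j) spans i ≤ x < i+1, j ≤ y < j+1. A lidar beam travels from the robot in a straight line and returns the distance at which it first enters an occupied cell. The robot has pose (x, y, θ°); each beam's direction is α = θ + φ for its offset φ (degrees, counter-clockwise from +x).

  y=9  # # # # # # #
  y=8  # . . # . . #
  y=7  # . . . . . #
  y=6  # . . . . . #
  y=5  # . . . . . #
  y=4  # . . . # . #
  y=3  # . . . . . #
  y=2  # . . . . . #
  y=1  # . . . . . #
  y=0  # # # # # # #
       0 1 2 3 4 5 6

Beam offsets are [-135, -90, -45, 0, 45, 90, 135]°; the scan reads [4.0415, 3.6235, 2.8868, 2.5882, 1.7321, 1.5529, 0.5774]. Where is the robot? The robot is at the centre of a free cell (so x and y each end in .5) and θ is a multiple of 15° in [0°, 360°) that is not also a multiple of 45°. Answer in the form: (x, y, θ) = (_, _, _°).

Enumerate (i+0.5, j+0.5, θ) over the 38 free cells and 16 admissible headings. For each, cast all 7 beams and compare to the given ranges.
  (5.5, 2.5, 30°): beam 1 = 1.5529 ≠ 4.0415 ✗
  (1.5, 4.5, 75°): beam 2 = 4.6587 ≠ 3.6235 ✗
  (5.5, 7.5, 240°): beam 1 = 1.5529 ≠ 4.0415 ✗
  (4.5, 6.5, 255°): beam 1 = 1.7321 ≠ 4.0415 ✗
  (1.5, 5.5, 210°): beam 1 = 3.6235 ≠ 4.0415 ✗
  …
  (4.5, 3.5, 285°): r_1=4.0415, r_2=3.6235, r_3=2.8868, r_4=2.5882, r_5=1.7321, r_6=1.5529, r_7=0.5774 — all match ✓
Unique over the lattice → pose = (4.5, 3.5, 285°).

(x, y, θ) = (4.5, 3.5, 285°)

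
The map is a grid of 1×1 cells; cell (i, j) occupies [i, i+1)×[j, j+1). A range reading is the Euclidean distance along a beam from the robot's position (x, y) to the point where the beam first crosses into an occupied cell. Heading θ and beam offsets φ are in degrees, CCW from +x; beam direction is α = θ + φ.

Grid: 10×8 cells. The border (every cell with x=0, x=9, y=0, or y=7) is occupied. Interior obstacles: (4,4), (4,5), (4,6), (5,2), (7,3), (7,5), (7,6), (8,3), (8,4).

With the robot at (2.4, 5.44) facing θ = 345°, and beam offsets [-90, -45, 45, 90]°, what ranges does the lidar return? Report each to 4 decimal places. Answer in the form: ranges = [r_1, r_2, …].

ranges = [4.5966, 5.1269, 1.8475, 1.6150]

beam 1: φ=-90°, α=255°
  d=(-0.2588,-0.9659)  start (2,5)  tX=1.5455 tY=0.4555  stride 1/|dx|=3.8637 1/|dy|=1.0353
    cross y-line → (2,4), t=0.4555
    cross y-line → (2,3), t=1.4908
    cross x-line → (1,3), t=1.5455
    cross y-line → (1,2), t=2.5261
    cross y-line → (1,1), t=3.5614
    cross y-line → (1,0), t=4.5966 (wall)
  → r_1 = 4.5966
beam 2: φ=-45°, α=300°
  d=(0.5000,-0.8660)  start (2,5)  tX=1.2000 tY=0.5081  stride 1/|dx|=2.0000 1/|dy|=1.1547
    cross y-line → (2,4), t=0.5081
    cross x-line → (3,4), t=1.2000
    cross y-line → (3,3), t=1.6628
    cross y-line → (3,2), t=2.8175
    cross x-line → (4,2), t=3.2000
    cross y-line → (4,1), t=3.9722
    cross y-line → (4,0), t=5.1269 (wall)
  → r_2 = 5.1269
beam 3: φ=45°, α=30°
  d=(0.8660,0.5000)  start (2,5)  tX=0.6928 tY=1.1200  stride 1/|dx|=1.1547 1/|dy|=2.0000
    cross x-line → (3,5), t=0.6928
    cross y-line → (3,6), t=1.1200
    cross x-line → (4,6), t=1.8475 (wall)
  → r_3 = 1.8475
beam 4: φ=90°, α=75°
  d=(0.2588,0.9659)  start (2,5)  tX=2.3182 tY=0.5798  stride 1/|dx|=3.8637 1/|dy|=1.0353
    cross y-line → (2,6), t=0.5798
    cross y-line → (2,7), t=1.6150 (wall)
  → r_4 = 1.6150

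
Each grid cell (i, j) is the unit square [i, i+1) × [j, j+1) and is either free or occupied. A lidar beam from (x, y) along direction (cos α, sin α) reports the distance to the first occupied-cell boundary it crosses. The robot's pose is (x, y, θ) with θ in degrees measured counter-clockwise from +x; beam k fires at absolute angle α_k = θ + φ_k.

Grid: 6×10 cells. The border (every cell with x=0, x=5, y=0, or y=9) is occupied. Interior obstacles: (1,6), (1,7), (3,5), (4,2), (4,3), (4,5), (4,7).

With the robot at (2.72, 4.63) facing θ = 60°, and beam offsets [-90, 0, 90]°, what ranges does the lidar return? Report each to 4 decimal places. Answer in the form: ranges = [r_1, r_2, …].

beam 1: φ=-90°, α=330°
  direction (0.8660, -0.5000); cell (2,4); t to first gridline: x 0.3233, y 1.2600 (then +1.1547 / +2.0000)
    (3,4) via x @ 0.3233
    (3,3) via y @ 1.2600
    (4,3) via x @ 1.4780  # hit
  → r_1 = 1.4780
beam 2: φ=0°, α=60°
  direction (0.5000, 0.8660); cell (2,4); t to first gridline: x 0.5600, y 0.4272 (then +2.0000 / +1.1547)
    (2,5) via y @ 0.4272
    (3,5) via x @ 0.5600  # hit
  → r_2 = 0.5600
beam 3: φ=90°, α=150°
  direction (-0.8660, 0.5000); cell (2,4); t to first gridline: x 0.8314, y 0.7400 (then +1.1547 / +2.0000)
    (2,5) via y @ 0.7400
    (1,5) via x @ 0.8314
    (0,5) via x @ 1.9861  # hit
  → r_3 = 1.9861

ranges = [1.4780, 0.5600, 1.9861]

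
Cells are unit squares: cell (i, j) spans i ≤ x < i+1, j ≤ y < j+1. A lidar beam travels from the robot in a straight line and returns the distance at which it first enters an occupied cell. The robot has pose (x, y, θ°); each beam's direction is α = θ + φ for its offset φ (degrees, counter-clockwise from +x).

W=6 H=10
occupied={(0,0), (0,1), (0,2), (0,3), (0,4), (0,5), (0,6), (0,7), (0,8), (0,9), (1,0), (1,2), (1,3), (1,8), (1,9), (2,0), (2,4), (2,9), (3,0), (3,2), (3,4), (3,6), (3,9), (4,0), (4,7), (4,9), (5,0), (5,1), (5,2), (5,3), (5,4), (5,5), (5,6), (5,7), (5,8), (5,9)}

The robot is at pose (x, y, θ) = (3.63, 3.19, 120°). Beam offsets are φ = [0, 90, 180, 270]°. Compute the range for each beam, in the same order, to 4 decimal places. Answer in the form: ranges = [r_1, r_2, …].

beam 1: φ=0°, α=120°
  dir = (cos 120°, sin 120°) = (-0.5000, 0.8660); from cell (3,3)
  next x-line at t=1.2600, next y-line at t=0.9353; Δt_x=2.0000, Δt_y=1.1547
    y: enter (3,4) at t=0.9353 ← occupied
  → r_1 = 0.9353
beam 2: φ=90°, α=210°
  dir = (cos 210°, sin 210°) = (-0.8660, -0.5000); from cell (3,3)
  next x-line at t=0.7275, next y-line at t=0.3800; Δt_x=1.1547, Δt_y=2.0000
    y: enter (3,2) at t=0.3800 ← occupied
  → r_2 = 0.3800
beam 3: φ=180°, α=300°
  dir = (cos 300°, sin 300°) = (0.5000, -0.8660); from cell (3,3)
  next x-line at t=0.7400, next y-line at t=0.2194; Δt_x=2.0000, Δt_y=1.1547
    y: enter (3,2) at t=0.2194 ← occupied
  → r_3 = 0.2194
beam 4: φ=270°, α=30°
  dir = (cos 30°, sin 30°) = (0.8660, 0.5000); from cell (3,3)
  next x-line at t=0.4272, next y-line at t=1.6200; Δt_x=1.1547, Δt_y=2.0000
    x: enter (4,3) at t=0.4272
    x: enter (5,3) at t=1.5819 ← occupied
  → r_4 = 1.5819

ranges = [0.9353, 0.3800, 0.2194, 1.5819]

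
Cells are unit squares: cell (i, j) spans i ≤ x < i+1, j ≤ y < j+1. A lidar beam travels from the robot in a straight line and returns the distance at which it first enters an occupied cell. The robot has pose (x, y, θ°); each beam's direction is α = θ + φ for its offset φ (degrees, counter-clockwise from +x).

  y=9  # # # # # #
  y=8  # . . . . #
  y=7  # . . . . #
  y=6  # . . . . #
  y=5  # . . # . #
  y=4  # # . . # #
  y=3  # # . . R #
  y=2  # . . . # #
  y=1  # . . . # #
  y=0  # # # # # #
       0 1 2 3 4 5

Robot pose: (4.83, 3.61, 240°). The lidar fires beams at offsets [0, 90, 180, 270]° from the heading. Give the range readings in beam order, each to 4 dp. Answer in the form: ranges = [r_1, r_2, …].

beam 1: φ=0°, α=240°
  d=(-0.5000,-0.8660)  start (4,3)  tX=1.6600 tY=0.7044  stride 1/|dx|=2.0000 1/|dy|=1.1547
    cross y-line → (4,2), t=0.7044 (wall)
  → r_1 = 0.7044
beam 2: φ=90°, α=330°
  d=(0.8660,-0.5000)  start (4,3)  tX=0.1963 tY=1.2200  stride 1/|dx|=1.1547 1/|dy|=2.0000
    cross x-line → (5,3), t=0.1963 (wall)
  → r_2 = 0.1963
beam 3: φ=180°, α=60°
  d=(0.5000,0.8660)  start (4,3)  tX=0.3400 tY=0.4503  stride 1/|dx|=2.0000 1/|dy|=1.1547
    cross x-line → (5,3), t=0.3400 (wall)
  → r_3 = 0.3400
beam 4: φ=270°, α=150°
  d=(-0.8660,0.5000)  start (4,3)  tX=0.9584 tY=0.7800  stride 1/|dx|=1.1547 1/|dy|=2.0000
    cross y-line → (4,4), t=0.7800 (wall)
  → r_4 = 0.7800

ranges = [0.7044, 0.1963, 0.3400, 0.7800]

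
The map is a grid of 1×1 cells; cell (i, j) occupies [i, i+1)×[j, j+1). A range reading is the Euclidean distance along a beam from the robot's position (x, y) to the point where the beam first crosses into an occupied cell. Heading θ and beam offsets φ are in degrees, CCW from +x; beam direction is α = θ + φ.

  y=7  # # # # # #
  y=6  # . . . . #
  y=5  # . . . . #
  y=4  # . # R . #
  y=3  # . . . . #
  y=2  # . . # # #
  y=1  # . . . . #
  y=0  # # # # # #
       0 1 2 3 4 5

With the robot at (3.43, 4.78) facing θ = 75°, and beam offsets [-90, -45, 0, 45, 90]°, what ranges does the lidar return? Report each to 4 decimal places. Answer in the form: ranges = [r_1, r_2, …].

beam 1: φ=-90°, α=345°
  cosα=0.9659 sinα=-0.2588 | (3,4) | tMaxX 0.5901 tMaxY 3.0137 | tΔX 1.0353 tΔY 3.8637
    t=0.5901 [x] (4,4)
    t=1.6254 [x] (5,4) — stop
  → r_1 = 1.6254
beam 2: φ=-45°, α=30°
  cosα=0.8660 sinα=0.5000 | (3,4) | tMaxX 0.6582 tMaxY 0.4400 | tΔX 1.1547 tΔY 2.0000
    t=0.4400 [y] (3,5)
    t=0.6582 [x] (4,5)
    t=1.8129 [x] (5,5) — stop
  → r_2 = 1.8129
beam 3: φ=0°, α=75°
  cosα=0.2588 sinα=0.9659 | (3,4) | tMaxX 2.2023 tMaxY 0.2278 | tΔX 3.8637 tΔY 1.0353
    t=0.2278 [y] (3,5)
    t=1.2630 [y] (3,6)
    t=2.2023 [x] (4,6)
    t=2.2983 [y] (4,7) — stop
  → r_3 = 2.2983
beam 4: φ=45°, α=120°
  cosα=-0.5000 sinα=0.8660 | (3,4) | tMaxX 0.8600 tMaxY 0.2540 | tΔX 2.0000 tΔY 1.1547
    t=0.2540 [y] (3,5)
    t=0.8600 [x] (2,5)
    t=1.4087 [y] (2,6)
    t=2.5634 [y] (2,7) — stop
  → r_4 = 2.5634
beam 5: φ=90°, α=165°
  cosα=-0.9659 sinα=0.2588 | (3,4) | tMaxX 0.4452 tMaxY 0.8500 | tΔX 1.0353 tΔY 3.8637
    t=0.4452 [x] (2,4) — stop
  → r_5 = 0.4452

ranges = [1.6254, 1.8129, 2.2983, 2.5634, 0.4452]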